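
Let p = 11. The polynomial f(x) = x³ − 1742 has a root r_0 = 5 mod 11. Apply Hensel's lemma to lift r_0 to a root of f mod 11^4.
r_3 = 3976 (mod 14641)

Hensel: r_{i+1} = r_i − f(r_i)/f′(r_i) mod 11^{i+2}, where f′(x) = 3x². Iterate:
  r_0 = 5 (mod 11)
  r_1 = 104 (mod 121)
  r_2 = 1314 (mod 1331)
  r_3 = 3976 (mod 14641)
Final: r = 3976 with f(r) ≡ 0 mod 11^4.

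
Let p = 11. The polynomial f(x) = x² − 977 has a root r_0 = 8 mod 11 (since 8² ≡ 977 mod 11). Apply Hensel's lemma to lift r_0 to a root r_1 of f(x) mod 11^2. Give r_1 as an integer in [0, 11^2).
r_1 = 118 (mod 121)

Hensel's recurrence: r_{i+1} = r_i − f(r_i)·(f′(r_i))^{-1} mod 11^{i+2}, with f′(x) = 2x. Iterate:
  r_0 = 8 (mod 11)
  r_1 = 118 (mod 121)
Final: r_1 = 118, and one checks f(r_1) ≡ 0 mod 11^2.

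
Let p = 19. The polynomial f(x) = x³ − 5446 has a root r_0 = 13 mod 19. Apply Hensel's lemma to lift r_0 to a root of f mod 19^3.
r_2 = 2901 (mod 6859)

Hensel: r_{i+1} = r_i − f(r_i)/f′(r_i) mod 19^{i+2}, where f′(x) = 3x². Iterate:
  r_0 = 13 (mod 19)
  r_1 = 13 (mod 361)
  r_2 = 2901 (mod 6859)
Final: r = 2901 with f(r) ≡ 0 mod 19^3.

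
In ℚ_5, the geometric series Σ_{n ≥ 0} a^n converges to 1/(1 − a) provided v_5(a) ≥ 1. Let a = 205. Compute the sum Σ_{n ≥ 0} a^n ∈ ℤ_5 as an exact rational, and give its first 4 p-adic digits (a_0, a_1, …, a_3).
Σ a^n = 1/(1 − a) = -1/204;  first 4 digits = (1, 1, 4, 3)

v_5(a) = 1 ≥ 1, so the series converges in ℤ_5 to 1/(1 − a) = 1/(1 − 205) = -1/204. Expand this rational in ℤ_5: compute digits iteratively via d_i = x_i mod 5, x_{i+1} = (x_i − d_i)/5. The first 4 digits are (1, 1, 4, 3).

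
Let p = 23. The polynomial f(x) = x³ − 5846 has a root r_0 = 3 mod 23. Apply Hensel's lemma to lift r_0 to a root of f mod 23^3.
r_2 = 10583 (mod 12167)

Hensel: r_{i+1} = r_i − f(r_i)/f′(r_i) mod 23^{i+2}, where f′(x) = 3x². Iterate:
  r_0 = 3 (mod 23)
  r_1 = 3 (mod 529)
  r_2 = 10583 (mod 12167)
Final: r = 10583 with f(r) ≡ 0 mod 23^3.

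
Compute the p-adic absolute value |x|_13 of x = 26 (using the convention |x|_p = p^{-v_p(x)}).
|26|_13 = 1/13

Step 1 — compute v_13(x) by factoring powers of 13 out of the numerator and denominator: v_13(26) = 1. Step 2 — apply |x|_p = p^{-v_p(x)} = 13^{-1} = 1/13.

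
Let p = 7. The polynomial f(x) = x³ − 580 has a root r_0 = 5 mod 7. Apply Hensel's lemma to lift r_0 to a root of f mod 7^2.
r_1 = 47 (mod 49)

Hensel: r_{i+1} = r_i − f(r_i)/f′(r_i) mod 7^{i+2}, where f′(x) = 3x². Iterate:
  r_0 = 5 (mod 7)
  r_1 = 47 (mod 49)
Final: r = 47 with f(r) ≡ 0 mod 7^2.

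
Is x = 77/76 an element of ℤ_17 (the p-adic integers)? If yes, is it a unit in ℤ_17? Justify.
x ∈ ℤ_17^× (unit); v_17(x) = 0

ℤ_17 = {x ∈ ℚ_17 : v_17(x) ≥ 0} and ℤ_17^× = {x ∈ ℤ_17 : v_17(x) = 0}. Here v_17(77/76) = v_17(num) − v_17(den) = 0; compare against these criteria.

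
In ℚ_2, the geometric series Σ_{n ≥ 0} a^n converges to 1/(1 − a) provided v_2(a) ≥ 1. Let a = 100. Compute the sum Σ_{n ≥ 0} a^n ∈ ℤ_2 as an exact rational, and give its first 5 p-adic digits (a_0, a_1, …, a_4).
Σ a^n = 1/(1 − a) = -1/99;  first 5 digits = (1, 0, 1, 0, 1)

v_2(a) = 2 ≥ 1, so the series converges in ℤ_2 to 1/(1 − a) = 1/(1 − 100) = -1/99. Expand this rational in ℤ_2: compute digits iteratively via d_i = x_i mod 2, x_{i+1} = (x_i − d_i)/2. The first 5 digits are (1, 0, 1, 0, 1).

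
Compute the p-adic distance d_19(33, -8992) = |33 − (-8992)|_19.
d_19(33, -8992) = 1/361

Step 1 — x − y = 33 − (-8992) = 9025. Step 2 — v_19(9025) = 2 (factor: 9025 = (19^2 · 25); the sign does not affect v_p). Step 3 — |x − y|_19 = 19^{-2} = 1/361.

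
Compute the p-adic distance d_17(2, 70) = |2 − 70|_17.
d_17(2, 70) = 1/17

Step 1 — x − y = 2 − 70 = -68. Step 2 — v_17(-68) = 1 (factor: -68 = −(17^1 · 4); the sign does not affect v_p). Step 3 — |x − y|_17 = 17^{-1} = 1/17.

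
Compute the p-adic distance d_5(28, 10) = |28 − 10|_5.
d_5(28, 10) = 1

Step 1 — x − y = 28 − 10 = 18. Step 2 — v_5(18) = 0 (factor: 18 = (5^0 · 18); the sign does not affect v_p). Step 3 — |x − y|_5 = 5^{0} = 1.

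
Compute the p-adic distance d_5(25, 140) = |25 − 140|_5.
d_5(25, 140) = 1/5

Step 1 — x − y = 25 − 140 = -115. Step 2 — v_5(-115) = 1 (factor: -115 = −(5^1 · 23); the sign does not affect v_p). Step 3 — |x − y|_5 = 5^{-1} = 1/5.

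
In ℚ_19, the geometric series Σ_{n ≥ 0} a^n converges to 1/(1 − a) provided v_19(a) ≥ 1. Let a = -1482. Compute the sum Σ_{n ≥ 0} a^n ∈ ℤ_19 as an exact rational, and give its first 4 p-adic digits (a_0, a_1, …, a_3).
Σ a^n = 1/(1 − a) = 1/1483;  first 4 digits = (1, 17, 18, 7)

v_19(a) = 1 ≥ 1, so the series converges in ℤ_19 to 1/(1 − a) = 1/(1 − (-1482)) = 1/1483. Expand this rational in ℤ_19: compute digits iteratively via d_i = x_i mod 19, x_{i+1} = (x_i − d_i)/19. The first 4 digits are (1, 17, 18, 7).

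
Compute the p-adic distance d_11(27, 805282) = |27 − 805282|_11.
d_11(27, 805282) = 1/161051

Step 1 — x − y = 27 − 805282 = -805255. Step 2 — v_11(-805255) = 5 (factor: -805255 = −(11^5 · 5); the sign does not affect v_p). Step 3 — |x − y|_11 = 11^{-5} = 1/161051.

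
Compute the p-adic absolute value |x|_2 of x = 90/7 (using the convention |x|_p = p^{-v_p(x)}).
|90/7|_2 = 1/2

Step 1 — compute v_2(x) by factoring powers of 2 out of the numerator and denominator: v_2(90/7) = 1. Step 2 — apply |x|_p = p^{-v_p(x)} = 2^{-1} = 1/2.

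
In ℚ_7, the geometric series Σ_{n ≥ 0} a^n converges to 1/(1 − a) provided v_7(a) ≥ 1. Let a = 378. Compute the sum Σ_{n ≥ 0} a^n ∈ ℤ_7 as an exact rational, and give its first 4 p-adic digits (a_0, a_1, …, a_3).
Σ a^n = 1/(1 − a) = -1/377;  first 4 digits = (1, 5, 4, 3)

v_7(a) = 1 ≥ 1, so the series converges in ℤ_7 to 1/(1 − a) = 1/(1 − 378) = -1/377. Expand this rational in ℤ_7: compute digits iteratively via d_i = x_i mod 7, x_{i+1} = (x_i − d_i)/7. The first 4 digits are (1, 5, 4, 3).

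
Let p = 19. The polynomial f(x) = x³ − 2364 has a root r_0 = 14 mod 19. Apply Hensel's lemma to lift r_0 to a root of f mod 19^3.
r_2 = 6170 (mod 6859)

Hensel: r_{i+1} = r_i − f(r_i)/f′(r_i) mod 19^{i+2}, where f′(x) = 3x². Iterate:
  r_0 = 14 (mod 19)
  r_1 = 33 (mod 361)
  r_2 = 6170 (mod 6859)
Final: r = 6170 with f(r) ≡ 0 mod 19^3.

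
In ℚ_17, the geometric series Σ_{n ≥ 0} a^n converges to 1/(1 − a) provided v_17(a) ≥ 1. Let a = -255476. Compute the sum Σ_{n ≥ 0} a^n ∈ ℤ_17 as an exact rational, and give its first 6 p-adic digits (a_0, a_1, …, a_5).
Σ a^n = 1/(1 − a) = 1/255477;  first 6 digits = (1, 0, 0, 16, 13, 16)

v_17(a) = 3 ≥ 1, so the series converges in ℤ_17 to 1/(1 − a) = 1/(1 − (-255476)) = 1/255477. Expand this rational in ℤ_17: compute digits iteratively via d_i = x_i mod 17, x_{i+1} = (x_i − d_i)/17. The first 6 digits are (1, 0, 0, 16, 13, 16).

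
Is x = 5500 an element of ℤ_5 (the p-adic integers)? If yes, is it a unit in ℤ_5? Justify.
x ∈ ℤ_5 but not a unit; v_5(x) = 3 > 0

ℤ_5 = {x ∈ ℚ_5 : v_5(x) ≥ 0} and ℤ_5^× = {x ∈ ℤ_5 : v_5(x) = 0}. Here v_5(5500) = v_5(num) − v_5(den) = 3; compare against these criteria.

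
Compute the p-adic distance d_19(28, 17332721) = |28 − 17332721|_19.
d_19(28, 17332721) = 1/2476099

Step 1 — x − y = 28 − 17332721 = -17332693. Step 2 — v_19(-17332693) = 5 (factor: -17332693 = −(19^5 · 7); the sign does not affect v_p). Step 3 — |x − y|_19 = 19^{-5} = 1/2476099.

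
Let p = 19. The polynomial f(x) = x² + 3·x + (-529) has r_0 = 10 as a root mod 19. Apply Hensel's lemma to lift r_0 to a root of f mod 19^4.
r_3 = 101641 (mod 130321)

Hensel: r_{i+1} = r_i − f(r_i)·(f′(r_i))^{-1} mod 19^{i+2}, f′(x) = 2x + 3. Iterate:
  r_0 = 10 (mod 19)
  r_1 = 200 (mod 361)
  r_2 = 5615 (mod 6859)
  r_3 = 101641 (mod 130321)
Final: r = 101641 satisfies f(r) ≡ 0 mod 19^4.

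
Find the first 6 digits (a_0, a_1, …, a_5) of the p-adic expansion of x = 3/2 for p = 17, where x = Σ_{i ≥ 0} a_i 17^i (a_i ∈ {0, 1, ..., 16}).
(a_0, …, a_5) = (10, 8, 8, 8, 8, 8)

v_17(3/2) = 0 (numerator and denominator both coprime to 17), so x ∈ ℤ_17^×. Compute digits iteratively via a_i = x_i mod 17, x_{i+1} = (x_i − a_i)/17, with x_0 = x:
  x_0 = 3/2;  a_0 = 10;  x_1 = (x_0 − 10)/17 = -1/2
  x_1 = -1/2;  a_1 = 8;  x_2 = (x_1 − 8)/17 = -1/2
  x_2 = -1/2;  a_2 = 8;  x_3 = (x_2 − 8)/17 = -1/2
  x_3 = -1/2;  a_3 = 8;  x_4 = (x_3 − 8)/17 = -1/2
  x_4 = -1/2;  a_4 = 8;  x_5 = (x_4 − 8)/17 = -1/2
  x_5 = -1/2;  a_5 = 8;  x_6 = (x_5 − 8)/17 = -1/2
Digits: (10, 8, 8, 8, 8, 8).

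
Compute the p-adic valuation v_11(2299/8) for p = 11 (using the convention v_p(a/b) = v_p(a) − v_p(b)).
v_11(2299/8) = 2

Factor powers of 11 from the numerator and denominator of the reduced fraction: 2299 = 11^2 · 19 and 8 = 11^0 · 8. Apply v_p(a/b) = v_p(a) − v_p(b): v_11(2299/8) = 2 − 0 = 2.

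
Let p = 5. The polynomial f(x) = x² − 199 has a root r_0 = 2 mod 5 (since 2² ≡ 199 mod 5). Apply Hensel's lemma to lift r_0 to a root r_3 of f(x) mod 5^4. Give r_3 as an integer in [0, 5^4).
r_3 = 107 (mod 625)

Hensel's recurrence: r_{i+1} = r_i − f(r_i)·(f′(r_i))^{-1} mod 5^{i+2}, with f′(x) = 2x. Iterate:
  r_0 = 2 (mod 5)
  r_1 = 7 (mod 25)
  r_2 = 107 (mod 125)
  r_3 = 107 (mod 625)
Final: r_3 = 107, and one checks f(r_3) ≡ 0 mod 5^4.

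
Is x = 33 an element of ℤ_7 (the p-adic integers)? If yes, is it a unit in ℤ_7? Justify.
x ∈ ℤ_7^× (unit); v_7(x) = 0

ℤ_7 = {x ∈ ℚ_7 : v_7(x) ≥ 0} and ℤ_7^× = {x ∈ ℤ_7 : v_7(x) = 0}. Here v_7(33) = v_7(num) − v_7(den) = 0; compare against these criteria.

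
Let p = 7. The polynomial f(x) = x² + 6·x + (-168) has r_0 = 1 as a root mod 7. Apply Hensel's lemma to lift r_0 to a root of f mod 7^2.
r_1 = 15 (mod 49)

Hensel: r_{i+1} = r_i − f(r_i)·(f′(r_i))^{-1} mod 7^{i+2}, f′(x) = 2x + 6. Iterate:
  r_0 = 1 (mod 7)
  r_1 = 15 (mod 49)
Final: r = 15 satisfies f(r) ≡ 0 mod 7^2.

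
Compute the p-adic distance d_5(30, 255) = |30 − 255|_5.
d_5(30, 255) = 1/25

Step 1 — x − y = 30 − 255 = -225. Step 2 — v_5(-225) = 2 (factor: -225 = −(5^2 · 9); the sign does not affect v_p). Step 3 — |x − y|_5 = 5^{-2} = 1/25.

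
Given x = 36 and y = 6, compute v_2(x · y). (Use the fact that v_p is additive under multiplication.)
v_2(216) = 3

v_p(x) = 2 (factor: 36 = 2^2 · 9); v_p(y) = 1 (factor: 6 = 2^1 · 3). Additivity: v_p(xy) = v_p(x) + v_p(y) = 2 + 1 = 3. (Direct check: xy = 216 = 2^3 · (27).)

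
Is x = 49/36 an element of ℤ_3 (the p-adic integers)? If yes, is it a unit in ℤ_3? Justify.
x ∉ ℤ_3 (v_3(x) = -2 < 0)

ℤ_3 = {x ∈ ℚ_3 : v_3(x) ≥ 0} and ℤ_3^× = {x ∈ ℤ_3 : v_3(x) = 0}. Here v_3(49/36) = v_3(num) − v_3(den) = -2; compare against these criteria.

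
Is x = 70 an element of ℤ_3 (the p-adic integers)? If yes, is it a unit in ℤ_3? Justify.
x ∈ ℤ_3^× (unit); v_3(x) = 0

ℤ_3 = {x ∈ ℚ_3 : v_3(x) ≥ 0} and ℤ_3^× = {x ∈ ℤ_3 : v_3(x) = 0}. Here v_3(70) = v_3(num) − v_3(den) = 0; compare against these criteria.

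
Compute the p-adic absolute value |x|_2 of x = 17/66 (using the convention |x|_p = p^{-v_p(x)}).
|17/66|_2 = 2

Step 1 — compute v_2(x) by factoring powers of 2 out of the numerator and denominator: v_2(17/66) = -1. Step 2 — apply |x|_p = p^{-v_p(x)} = 2^{1} = 2.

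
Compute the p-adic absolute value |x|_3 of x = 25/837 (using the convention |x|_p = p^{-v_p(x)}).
|25/837|_3 = 27

Step 1 — compute v_3(x) by factoring powers of 3 out of the numerator and denominator: v_3(25/837) = -3. Step 2 — apply |x|_p = p^{-v_p(x)} = 3^{3} = 27.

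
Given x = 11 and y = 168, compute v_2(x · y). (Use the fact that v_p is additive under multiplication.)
v_2(1848) = 3

v_p(x) = 0 (factor: 11 = 2^0 · 11); v_p(y) = 3 (factor: 168 = 2^3 · 21). Additivity: v_p(xy) = v_p(x) + v_p(y) = 0 + 3 = 3. (Direct check: xy = 1848 = 2^3 · (231).)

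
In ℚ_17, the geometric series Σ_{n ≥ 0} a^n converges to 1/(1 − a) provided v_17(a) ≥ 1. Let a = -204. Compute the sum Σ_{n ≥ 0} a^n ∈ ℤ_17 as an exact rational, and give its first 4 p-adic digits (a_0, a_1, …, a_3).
Σ a^n = 1/(1 − a) = 1/205;  first 4 digits = (1, 5, 7, 14)

v_17(a) = 1 ≥ 1, so the series converges in ℤ_17 to 1/(1 − a) = 1/(1 − (-204)) = 1/205. Expand this rational in ℤ_17: compute digits iteratively via d_i = x_i mod 17, x_{i+1} = (x_i − d_i)/17. The first 4 digits are (1, 5, 7, 14).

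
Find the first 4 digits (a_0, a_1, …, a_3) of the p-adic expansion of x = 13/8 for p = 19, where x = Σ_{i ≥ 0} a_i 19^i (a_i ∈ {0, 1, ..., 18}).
(a_0, …, a_3) = (4, 7, 2, 7)

v_19(13/8) = 0 (numerator and denominator both coprime to 19), so x ∈ ℤ_19^×. Compute digits iteratively via a_i = x_i mod 19, x_{i+1} = (x_i − a_i)/19, with x_0 = x:
  x_0 = 13/8;  a_0 = 4;  x_1 = (x_0 − 4)/19 = -1/8
  x_1 = -1/8;  a_1 = 7;  x_2 = (x_1 − 7)/19 = -3/8
  x_2 = -3/8;  a_2 = 2;  x_3 = (x_2 − 2)/19 = -1/8
  x_3 = -1/8;  a_3 = 7;  x_4 = (x_3 − 7)/19 = -3/8
Digits: (4, 7, 2, 7).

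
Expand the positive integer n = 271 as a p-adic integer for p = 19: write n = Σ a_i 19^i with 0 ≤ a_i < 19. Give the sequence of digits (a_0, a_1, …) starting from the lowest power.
(a_0, a_1, …) = (5, 14)

Repeated division by 19 gives the digits low-to-high: 271 = 5 + 14·19^1. Digit sequence: (5, 14).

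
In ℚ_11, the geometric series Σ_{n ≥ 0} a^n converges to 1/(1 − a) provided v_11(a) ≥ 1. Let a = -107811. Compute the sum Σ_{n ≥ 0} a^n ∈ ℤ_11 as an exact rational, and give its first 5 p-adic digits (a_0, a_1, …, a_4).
Σ a^n = 1/(1 − a) = 1/107812;  first 5 digits = (1, 0, 0, 7, 3)

v_11(a) = 3 ≥ 1, so the series converges in ℤ_11 to 1/(1 − a) = 1/(1 − (-107811)) = 1/107812. Expand this rational in ℤ_11: compute digits iteratively via d_i = x_i mod 11, x_{i+1} = (x_i − d_i)/11. The first 5 digits are (1, 0, 0, 7, 3).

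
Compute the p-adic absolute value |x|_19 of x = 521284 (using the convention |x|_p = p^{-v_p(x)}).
|521284|_19 = 1/130321

Step 1 — compute v_19(x) by factoring powers of 19 out of the numerator and denominator: v_19(521284) = 4. Step 2 — apply |x|_p = p^{-v_p(x)} = 19^{-4} = 1/130321.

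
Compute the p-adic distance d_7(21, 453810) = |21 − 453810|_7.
d_7(21, 453810) = 1/16807

Step 1 — x − y = 21 − 453810 = -453789. Step 2 — v_7(-453789) = 5 (factor: -453789 = −(7^5 · 27); the sign does not affect v_p). Step 3 — |x − y|_7 = 7^{-5} = 1/16807.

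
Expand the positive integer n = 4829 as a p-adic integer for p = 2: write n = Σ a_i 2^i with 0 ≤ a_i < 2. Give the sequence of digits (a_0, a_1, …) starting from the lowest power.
(a_0, a_1, …) = (1, 0, 1, 1, 1, 0, 1, 1, 0, 1, 0, 0, 1)

Repeated division by 2 gives the digits low-to-high: 4829 = 1 + 1·2^2 + 1·2^3 + 1·2^4 + 1·2^6 + 1·2^7 + 1·2^9 + 1·2^12. Digit sequence: (1, 0, 1, 1, 1, 0, 1, 1, 0, 1, 0, 0, 1).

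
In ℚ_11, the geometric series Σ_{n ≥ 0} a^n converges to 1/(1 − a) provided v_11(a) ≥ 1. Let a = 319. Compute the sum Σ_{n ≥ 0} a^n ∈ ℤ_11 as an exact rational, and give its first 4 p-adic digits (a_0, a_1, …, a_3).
Σ a^n = 1/(1 − a) = -1/318;  first 4 digits = (1, 7, 7, 1)

v_11(a) = 1 ≥ 1, so the series converges in ℤ_11 to 1/(1 − a) = 1/(1 − 319) = -1/318. Expand this rational in ℤ_11: compute digits iteratively via d_i = x_i mod 11, x_{i+1} = (x_i − d_i)/11. The first 4 digits are (1, 7, 7, 1).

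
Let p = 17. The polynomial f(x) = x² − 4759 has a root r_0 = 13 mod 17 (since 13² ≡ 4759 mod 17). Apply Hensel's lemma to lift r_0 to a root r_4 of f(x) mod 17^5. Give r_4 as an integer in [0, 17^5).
r_4 = 1270967 (mod 1419857)

Hensel's recurrence: r_{i+1} = r_i − f(r_i)·(f′(r_i))^{-1} mod 17^{i+2}, with f′(x) = 2x. Iterate:
  r_0 = 13 (mod 17)
  r_1 = 234 (mod 289)
  r_2 = 3413 (mod 4913)
  r_3 = 18152 (mod 83521)
  r_4 = 1270967 (mod 1419857)
Final: r_4 = 1270967, and one checks f(r_4) ≡ 0 mod 17^5.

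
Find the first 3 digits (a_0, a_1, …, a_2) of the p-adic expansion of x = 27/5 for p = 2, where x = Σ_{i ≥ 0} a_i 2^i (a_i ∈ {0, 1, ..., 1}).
(a_0, …, a_2) = (1, 1, 1)

v_2(27/5) = 0 (numerator and denominator both coprime to 2), so x ∈ ℤ_2^×. Compute digits iteratively via a_i = x_i mod 2, x_{i+1} = (x_i − a_i)/2, with x_0 = x:
  x_0 = 27/5;  a_0 = 1;  x_1 = (x_0 − 1)/2 = 11/5
  x_1 = 11/5;  a_1 = 1;  x_2 = (x_1 − 1)/2 = 3/5
  x_2 = 3/5;  a_2 = 1;  x_3 = (x_2 − 1)/2 = -1/5
Digits: (1, 1, 1).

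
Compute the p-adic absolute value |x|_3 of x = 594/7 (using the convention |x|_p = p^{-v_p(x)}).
|594/7|_3 = 1/27

Step 1 — compute v_3(x) by factoring powers of 3 out of the numerator and denominator: v_3(594/7) = 3. Step 2 — apply |x|_p = p^{-v_p(x)} = 3^{-3} = 1/27.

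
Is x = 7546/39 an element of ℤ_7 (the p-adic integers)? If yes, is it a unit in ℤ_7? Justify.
x ∈ ℤ_7 but not a unit; v_7(x) = 3 > 0

ℤ_7 = {x ∈ ℚ_7 : v_7(x) ≥ 0} and ℤ_7^× = {x ∈ ℤ_7 : v_7(x) = 0}. Here v_7(7546/39) = v_7(num) − v_7(den) = 3; compare against these criteria.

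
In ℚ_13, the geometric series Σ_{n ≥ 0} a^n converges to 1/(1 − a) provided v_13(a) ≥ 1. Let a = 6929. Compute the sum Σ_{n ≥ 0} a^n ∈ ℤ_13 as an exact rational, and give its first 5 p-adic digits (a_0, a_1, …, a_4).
Σ a^n = 1/(1 − a) = -1/6928;  first 5 digits = (1, 0, 2, 3, 4)

v_13(a) = 2 ≥ 1, so the series converges in ℤ_13 to 1/(1 − a) = 1/(1 − 6929) = -1/6928. Expand this rational in ℤ_13: compute digits iteratively via d_i = x_i mod 13, x_{i+1} = (x_i − d_i)/13. The first 5 digits are (1, 0, 2, 3, 4).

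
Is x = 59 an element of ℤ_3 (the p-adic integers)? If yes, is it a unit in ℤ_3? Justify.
x ∈ ℤ_3^× (unit); v_3(x) = 0

ℤ_3 = {x ∈ ℚ_3 : v_3(x) ≥ 0} and ℤ_3^× = {x ∈ ℤ_3 : v_3(x) = 0}. Here v_3(59) = v_3(num) − v_3(den) = 0; compare against these criteria.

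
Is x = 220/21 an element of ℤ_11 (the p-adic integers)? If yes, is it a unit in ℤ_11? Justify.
x ∈ ℤ_11 but not a unit; v_11(x) = 1 > 0

ℤ_11 = {x ∈ ℚ_11 : v_11(x) ≥ 0} and ℤ_11^× = {x ∈ ℤ_11 : v_11(x) = 0}. Here v_11(220/21) = v_11(num) − v_11(den) = 1; compare against these criteria.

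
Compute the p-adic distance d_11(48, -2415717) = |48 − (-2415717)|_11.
d_11(48, -2415717) = 1/161051

Step 1 — x − y = 48 − (-2415717) = 2415765. Step 2 — v_11(2415765) = 5 (factor: 2415765 = (11^5 · 15); the sign does not affect v_p). Step 3 — |x − y|_11 = 11^{-5} = 1/161051.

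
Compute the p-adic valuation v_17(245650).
v_17(245650) = 3

v_17(n) is the largest exponent k such that 17^k divides n. Factor out: 245650 = 17^3 · 50. (Sign doesn't affect v_p.) So v_17(245650) = 3.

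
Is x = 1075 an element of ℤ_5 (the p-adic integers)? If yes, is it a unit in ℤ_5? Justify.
x ∈ ℤ_5 but not a unit; v_5(x) = 2 > 0

ℤ_5 = {x ∈ ℚ_5 : v_5(x) ≥ 0} and ℤ_5^× = {x ∈ ℤ_5 : v_5(x) = 0}. Here v_5(1075) = v_5(num) − v_5(den) = 2; compare against these criteria.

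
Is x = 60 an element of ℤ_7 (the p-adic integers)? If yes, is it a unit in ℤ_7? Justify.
x ∈ ℤ_7^× (unit); v_7(x) = 0

ℤ_7 = {x ∈ ℚ_7 : v_7(x) ≥ 0} and ℤ_7^× = {x ∈ ℤ_7 : v_7(x) = 0}. Here v_7(60) = v_7(num) − v_7(den) = 0; compare against these criteria.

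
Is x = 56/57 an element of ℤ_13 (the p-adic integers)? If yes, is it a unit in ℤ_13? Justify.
x ∈ ℤ_13^× (unit); v_13(x) = 0

ℤ_13 = {x ∈ ℚ_13 : v_13(x) ≥ 0} and ℤ_13^× = {x ∈ ℤ_13 : v_13(x) = 0}. Here v_13(56/57) = v_13(num) − v_13(den) = 0; compare against these criteria.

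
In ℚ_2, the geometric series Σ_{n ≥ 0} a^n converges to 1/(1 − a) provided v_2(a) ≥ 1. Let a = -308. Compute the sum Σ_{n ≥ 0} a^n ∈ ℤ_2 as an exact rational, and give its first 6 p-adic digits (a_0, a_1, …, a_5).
Σ a^n = 1/(1 − a) = 1/309;  first 6 digits = (1, 0, 1, 1, 1, 0)

v_2(a) = 2 ≥ 1, so the series converges in ℤ_2 to 1/(1 − a) = 1/(1 − (-308)) = 1/309. Expand this rational in ℤ_2: compute digits iteratively via d_i = x_i mod 2, x_{i+1} = (x_i − d_i)/2. The first 6 digits are (1, 0, 1, 1, 1, 0).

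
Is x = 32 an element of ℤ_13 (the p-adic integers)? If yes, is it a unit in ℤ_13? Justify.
x ∈ ℤ_13^× (unit); v_13(x) = 0

ℤ_13 = {x ∈ ℚ_13 : v_13(x) ≥ 0} and ℤ_13^× = {x ∈ ℤ_13 : v_13(x) = 0}. Here v_13(32) = v_13(num) − v_13(den) = 0; compare against these criteria.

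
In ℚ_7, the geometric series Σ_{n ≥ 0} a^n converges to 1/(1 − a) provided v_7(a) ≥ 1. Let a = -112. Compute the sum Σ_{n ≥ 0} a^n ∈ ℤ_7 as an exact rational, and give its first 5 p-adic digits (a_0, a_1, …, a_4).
Σ a^n = 1/(1 − a) = 1/113;  first 5 digits = (1, 5, 1, 0, 3)

v_7(a) = 1 ≥ 1, so the series converges in ℤ_7 to 1/(1 − a) = 1/(1 − (-112)) = 1/113. Expand this rational in ℤ_7: compute digits iteratively via d_i = x_i mod 7, x_{i+1} = (x_i − d_i)/7. The first 5 digits are (1, 5, 1, 0, 3).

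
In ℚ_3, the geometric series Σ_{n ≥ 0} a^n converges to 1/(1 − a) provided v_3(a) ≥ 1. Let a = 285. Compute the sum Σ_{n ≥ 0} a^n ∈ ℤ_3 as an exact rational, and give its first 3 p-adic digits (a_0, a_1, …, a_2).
Σ a^n = 1/(1 − a) = -1/284;  first 3 digits = (1, 2, 2)

v_3(a) = 1 ≥ 1, so the series converges in ℤ_3 to 1/(1 − a) = 1/(1 − 285) = -1/284. Expand this rational in ℤ_3: compute digits iteratively via d_i = x_i mod 3, x_{i+1} = (x_i − d_i)/3. The first 3 digits are (1, 2, 2).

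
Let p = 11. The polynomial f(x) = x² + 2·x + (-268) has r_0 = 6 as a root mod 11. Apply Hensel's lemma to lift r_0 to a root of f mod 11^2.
r_1 = 39 (mod 121)

Hensel: r_{i+1} = r_i − f(r_i)·(f′(r_i))^{-1} mod 11^{i+2}, f′(x) = 2x + 2. Iterate:
  r_0 = 6 (mod 11)
  r_1 = 39 (mod 121)
Final: r = 39 satisfies f(r) ≡ 0 mod 11^2.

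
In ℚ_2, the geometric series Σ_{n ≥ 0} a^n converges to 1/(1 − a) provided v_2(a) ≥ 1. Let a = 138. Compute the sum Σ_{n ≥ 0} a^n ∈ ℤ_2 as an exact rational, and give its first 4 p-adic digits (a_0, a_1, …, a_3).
Σ a^n = 1/(1 − a) = -1/137;  first 4 digits = (1, 1, 1, 0)

v_2(a) = 1 ≥ 1, so the series converges in ℤ_2 to 1/(1 − a) = 1/(1 − 138) = -1/137. Expand this rational in ℤ_2: compute digits iteratively via d_i = x_i mod 2, x_{i+1} = (x_i − d_i)/2. The first 4 digits are (1, 1, 1, 0).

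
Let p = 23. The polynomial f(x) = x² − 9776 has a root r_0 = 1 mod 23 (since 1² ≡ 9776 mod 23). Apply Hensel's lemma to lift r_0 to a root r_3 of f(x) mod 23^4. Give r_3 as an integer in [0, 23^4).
r_3 = 74452 (mod 279841)

Hensel's recurrence: r_{i+1} = r_i − f(r_i)·(f′(r_i))^{-1} mod 23^{i+2}, with f′(x) = 2x. Iterate:
  r_0 = 1 (mod 23)
  r_1 = 392 (mod 529)
  r_2 = 1450 (mod 12167)
  r_3 = 74452 (mod 279841)
Final: r_3 = 74452, and one checks f(r_3) ≡ 0 mod 23^4.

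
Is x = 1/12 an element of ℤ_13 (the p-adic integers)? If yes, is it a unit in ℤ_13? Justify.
x ∈ ℤ_13^× (unit); v_13(x) = 0

ℤ_13 = {x ∈ ℚ_13 : v_13(x) ≥ 0} and ℤ_13^× = {x ∈ ℤ_13 : v_13(x) = 0}. Here v_13(1/12) = v_13(num) − v_13(den) = 0; compare against these criteria.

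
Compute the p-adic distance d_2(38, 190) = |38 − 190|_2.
d_2(38, 190) = 1/8

Step 1 — x − y = 38 − 190 = -152. Step 2 — v_2(-152) = 3 (factor: -152 = −(2^3 · 19); the sign does not affect v_p). Step 3 — |x − y|_2 = 2^{-3} = 1/8.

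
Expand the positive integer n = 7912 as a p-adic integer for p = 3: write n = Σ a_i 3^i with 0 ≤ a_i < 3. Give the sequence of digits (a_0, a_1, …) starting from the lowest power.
(a_0, a_1, …) = (1, 0, 0, 2, 1, 2, 1, 0, 1)

Repeated division by 3 gives the digits low-to-high: 7912 = 1 + 2·3^3 + 1·3^4 + 2·3^5 + 1·3^6 + 1·3^8. Digit sequence: (1, 0, 0, 2, 1, 2, 1, 0, 1).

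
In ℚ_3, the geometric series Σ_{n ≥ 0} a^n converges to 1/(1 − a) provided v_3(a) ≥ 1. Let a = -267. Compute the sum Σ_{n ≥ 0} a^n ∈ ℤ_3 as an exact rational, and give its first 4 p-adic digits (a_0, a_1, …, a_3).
Σ a^n = 1/(1 − a) = 1/268;  first 4 digits = (1, 1, 1, 0)

v_3(a) = 1 ≥ 1, so the series converges in ℤ_3 to 1/(1 − a) = 1/(1 − (-267)) = 1/268. Expand this rational in ℤ_3: compute digits iteratively via d_i = x_i mod 3, x_{i+1} = (x_i − d_i)/3. The first 4 digits are (1, 1, 1, 0).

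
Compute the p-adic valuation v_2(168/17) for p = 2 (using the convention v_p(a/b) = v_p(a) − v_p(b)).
v_2(168/17) = 3

Factor powers of 2 from the numerator and denominator of the reduced fraction: 168 = 2^3 · 21 and 17 = 2^0 · 17. Apply v_p(a/b) = v_p(a) − v_p(b): v_2(168/17) = 3 − 0 = 3.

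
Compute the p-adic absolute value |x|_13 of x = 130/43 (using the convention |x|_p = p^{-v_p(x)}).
|130/43|_13 = 1/13

Step 1 — compute v_13(x) by factoring powers of 13 out of the numerator and denominator: v_13(130/43) = 1. Step 2 — apply |x|_p = p^{-v_p(x)} = 13^{-1} = 1/13.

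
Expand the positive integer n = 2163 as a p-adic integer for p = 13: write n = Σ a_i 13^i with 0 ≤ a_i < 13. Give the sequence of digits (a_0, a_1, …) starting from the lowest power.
(a_0, a_1, …) = (5, 10, 12)

Repeated division by 13 gives the digits low-to-high: 2163 = 5 + 10·13^1 + 12·13^2. Digit sequence: (5, 10, 12).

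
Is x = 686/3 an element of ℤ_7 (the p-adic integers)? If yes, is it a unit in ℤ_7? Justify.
x ∈ ℤ_7 but not a unit; v_7(x) = 3 > 0

ℤ_7 = {x ∈ ℚ_7 : v_7(x) ≥ 0} and ℤ_7^× = {x ∈ ℤ_7 : v_7(x) = 0}. Here v_7(686/3) = v_7(num) − v_7(den) = 3; compare against these criteria.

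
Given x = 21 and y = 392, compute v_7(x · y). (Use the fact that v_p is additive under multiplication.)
v_7(8232) = 3

v_p(x) = 1 (factor: 21 = 7^1 · 3); v_p(y) = 2 (factor: 392 = 7^2 · 8). Additivity: v_p(xy) = v_p(x) + v_p(y) = 1 + 2 = 3. (Direct check: xy = 8232 = 7^3 · (24).)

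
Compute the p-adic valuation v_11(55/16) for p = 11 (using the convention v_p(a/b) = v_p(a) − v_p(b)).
v_11(55/16) = 1

Factor powers of 11 from the numerator and denominator of the reduced fraction: 55 = 11^1 · 5 and 16 = 11^0 · 16. Apply v_p(a/b) = v_p(a) − v_p(b): v_11(55/16) = 1 − 0 = 1.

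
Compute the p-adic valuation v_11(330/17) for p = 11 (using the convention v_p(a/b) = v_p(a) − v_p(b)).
v_11(330/17) = 1

Factor powers of 11 from the numerator and denominator of the reduced fraction: 330 = 11^1 · 30 and 17 = 11^0 · 17. Apply v_p(a/b) = v_p(a) − v_p(b): v_11(330/17) = 1 − 0 = 1.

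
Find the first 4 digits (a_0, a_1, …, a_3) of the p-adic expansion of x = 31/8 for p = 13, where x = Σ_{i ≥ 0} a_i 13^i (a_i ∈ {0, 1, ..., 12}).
(a_0, …, a_3) = (12, 1, 8, 1)

v_13(31/8) = 0 (numerator and denominator both coprime to 13), so x ∈ ℤ_13^×. Compute digits iteratively via a_i = x_i mod 13, x_{i+1} = (x_i − a_i)/13, with x_0 = x:
  x_0 = 31/8;  a_0 = 12;  x_1 = (x_0 − 12)/13 = -5/8
  x_1 = -5/8;  a_1 = 1;  x_2 = (x_1 − 1)/13 = -1/8
  x_2 = -1/8;  a_2 = 8;  x_3 = (x_2 − 8)/13 = -5/8
  x_3 = -5/8;  a_3 = 1;  x_4 = (x_3 − 1)/13 = -1/8
Digits: (12, 1, 8, 1).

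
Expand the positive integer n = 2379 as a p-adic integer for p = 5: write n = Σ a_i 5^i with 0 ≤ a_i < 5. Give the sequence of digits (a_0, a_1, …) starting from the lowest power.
(a_0, a_1, …) = (4, 0, 0, 4, 3)

Repeated division by 5 gives the digits low-to-high: 2379 = 4 + 4·5^3 + 3·5^4. Digit sequence: (4, 0, 0, 4, 3).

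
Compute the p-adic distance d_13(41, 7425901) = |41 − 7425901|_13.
d_13(41, 7425901) = 1/371293

Step 1 — x − y = 41 − 7425901 = -7425860. Step 2 — v_13(-7425860) = 5 (factor: -7425860 = −(13^5 · 20); the sign does not affect v_p). Step 3 — |x − y|_13 = 13^{-5} = 1/371293.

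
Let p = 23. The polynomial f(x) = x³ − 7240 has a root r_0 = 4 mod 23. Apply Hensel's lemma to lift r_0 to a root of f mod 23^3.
r_2 = 12056 (mod 12167)

Hensel: r_{i+1} = r_i − f(r_i)/f′(r_i) mod 23^{i+2}, where f′(x) = 3x². Iterate:
  r_0 = 4 (mod 23)
  r_1 = 418 (mod 529)
  r_2 = 12056 (mod 12167)
Final: r = 12056 with f(r) ≡ 0 mod 23^3.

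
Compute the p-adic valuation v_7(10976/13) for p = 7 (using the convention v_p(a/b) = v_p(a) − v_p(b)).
v_7(10976/13) = 3

Factor powers of 7 from the numerator and denominator of the reduced fraction: 10976 = 7^3 · 32 and 13 = 7^0 · 13. Apply v_p(a/b) = v_p(a) − v_p(b): v_7(10976/13) = 3 − 0 = 3.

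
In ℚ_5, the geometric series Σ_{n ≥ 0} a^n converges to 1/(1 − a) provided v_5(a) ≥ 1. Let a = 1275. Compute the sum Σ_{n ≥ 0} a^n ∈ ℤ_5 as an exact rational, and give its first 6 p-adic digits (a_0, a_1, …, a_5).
Σ a^n = 1/(1 − a) = -1/1274;  first 6 digits = (1, 0, 1, 0, 3, 0)

v_5(a) = 2 ≥ 1, so the series converges in ℤ_5 to 1/(1 − a) = 1/(1 − 1275) = -1/1274. Expand this rational in ℤ_5: compute digits iteratively via d_i = x_i mod 5, x_{i+1} = (x_i − d_i)/5. The first 6 digits are (1, 0, 1, 0, 3, 0).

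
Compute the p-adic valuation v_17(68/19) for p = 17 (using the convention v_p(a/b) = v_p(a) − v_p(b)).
v_17(68/19) = 1

Factor powers of 17 from the numerator and denominator of the reduced fraction: 68 = 17^1 · 4 and 19 = 17^0 · 19. Apply v_p(a/b) = v_p(a) − v_p(b): v_17(68/19) = 1 − 0 = 1.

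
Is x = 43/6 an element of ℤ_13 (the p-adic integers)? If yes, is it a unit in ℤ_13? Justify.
x ∈ ℤ_13^× (unit); v_13(x) = 0

ℤ_13 = {x ∈ ℚ_13 : v_13(x) ≥ 0} and ℤ_13^× = {x ∈ ℤ_13 : v_13(x) = 0}. Here v_13(43/6) = v_13(num) − v_13(den) = 0; compare against these criteria.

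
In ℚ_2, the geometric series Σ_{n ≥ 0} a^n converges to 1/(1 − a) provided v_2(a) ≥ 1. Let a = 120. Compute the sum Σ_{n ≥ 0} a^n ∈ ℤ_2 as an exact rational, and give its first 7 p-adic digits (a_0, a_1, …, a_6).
Σ a^n = 1/(1 − a) = -1/119;  first 7 digits = (1, 0, 0, 1, 1, 1, 0)

v_2(a) = 3 ≥ 1, so the series converges in ℤ_2 to 1/(1 − a) = 1/(1 − 120) = -1/119. Expand this rational in ℤ_2: compute digits iteratively via d_i = x_i mod 2, x_{i+1} = (x_i − d_i)/2. The first 7 digits are (1, 0, 0, 1, 1, 1, 0).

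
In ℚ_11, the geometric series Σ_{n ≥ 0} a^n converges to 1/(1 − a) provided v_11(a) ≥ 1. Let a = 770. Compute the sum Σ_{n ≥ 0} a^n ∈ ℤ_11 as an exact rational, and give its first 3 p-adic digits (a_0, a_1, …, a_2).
Σ a^n = 1/(1 − a) = -1/769;  first 3 digits = (1, 4, 0)

v_11(a) = 1 ≥ 1, so the series converges in ℤ_11 to 1/(1 − a) = 1/(1 − 770) = -1/769. Expand this rational in ℤ_11: compute digits iteratively via d_i = x_i mod 11, x_{i+1} = (x_i − d_i)/11. The first 3 digits are (1, 4, 0).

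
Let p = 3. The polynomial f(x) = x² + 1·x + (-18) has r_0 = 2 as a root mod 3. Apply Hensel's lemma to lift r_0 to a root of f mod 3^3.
r_2 = 8 (mod 27)

Hensel: r_{i+1} = r_i − f(r_i)·(f′(r_i))^{-1} mod 3^{i+2}, f′(x) = 2x + 1. Iterate:
  r_0 = 2 (mod 3)
  r_1 = 8 (mod 9)
  r_2 = 8 (mod 27)
Final: r = 8 satisfies f(r) ≡ 0 mod 3^3.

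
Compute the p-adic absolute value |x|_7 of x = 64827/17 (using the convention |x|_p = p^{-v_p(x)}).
|64827/17|_7 = 1/2401

Step 1 — compute v_7(x) by factoring powers of 7 out of the numerator and denominator: v_7(64827/17) = 4. Step 2 — apply |x|_p = p^{-v_p(x)} = 7^{-4} = 1/2401.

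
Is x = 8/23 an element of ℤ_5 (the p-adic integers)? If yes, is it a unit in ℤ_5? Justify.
x ∈ ℤ_5^× (unit); v_5(x) = 0

ℤ_5 = {x ∈ ℚ_5 : v_5(x) ≥ 0} and ℤ_5^× = {x ∈ ℤ_5 : v_5(x) = 0}. Here v_5(8/23) = v_5(num) − v_5(den) = 0; compare against these criteria.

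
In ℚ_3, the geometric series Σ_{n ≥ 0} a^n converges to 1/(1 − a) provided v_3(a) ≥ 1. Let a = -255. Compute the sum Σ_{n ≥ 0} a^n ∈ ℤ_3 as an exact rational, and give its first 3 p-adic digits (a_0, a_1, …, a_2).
Σ a^n = 1/(1 − a) = 1/256;  first 3 digits = (1, 2, 2)

v_3(a) = 1 ≥ 1, so the series converges in ℤ_3 to 1/(1 − a) = 1/(1 − (-255)) = 1/256. Expand this rational in ℤ_3: compute digits iteratively via d_i = x_i mod 3, x_{i+1} = (x_i − d_i)/3. The first 3 digits are (1, 2, 2).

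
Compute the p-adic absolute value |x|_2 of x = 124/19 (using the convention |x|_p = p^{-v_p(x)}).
|124/19|_2 = 1/4

Step 1 — compute v_2(x) by factoring powers of 2 out of the numerator and denominator: v_2(124/19) = 2. Step 2 — apply |x|_p = p^{-v_p(x)} = 2^{-2} = 1/4.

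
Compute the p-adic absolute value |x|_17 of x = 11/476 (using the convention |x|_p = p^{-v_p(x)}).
|11/476|_17 = 17

Step 1 — compute v_17(x) by factoring powers of 17 out of the numerator and denominator: v_17(11/476) = -1. Step 2 — apply |x|_p = p^{-v_p(x)} = 17^{1} = 17.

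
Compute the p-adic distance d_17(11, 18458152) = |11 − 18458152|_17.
d_17(11, 18458152) = 1/1419857

Step 1 — x − y = 11 − 18458152 = -18458141. Step 2 — v_17(-18458141) = 5 (factor: -18458141 = −(17^5 · 13); the sign does not affect v_p). Step 3 — |x − y|_17 = 17^{-5} = 1/1419857.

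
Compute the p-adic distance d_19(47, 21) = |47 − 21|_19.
d_19(47, 21) = 1

Step 1 — x − y = 47 − 21 = 26. Step 2 — v_19(26) = 0 (factor: 26 = (19^0 · 26); the sign does not affect v_p). Step 3 — |x − y|_19 = 19^{0} = 1.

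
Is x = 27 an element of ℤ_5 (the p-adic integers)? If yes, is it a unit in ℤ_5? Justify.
x ∈ ℤ_5^× (unit); v_5(x) = 0

ℤ_5 = {x ∈ ℚ_5 : v_5(x) ≥ 0} and ℤ_5^× = {x ∈ ℤ_5 : v_5(x) = 0}. Here v_5(27) = v_5(num) − v_5(den) = 0; compare against these criteria.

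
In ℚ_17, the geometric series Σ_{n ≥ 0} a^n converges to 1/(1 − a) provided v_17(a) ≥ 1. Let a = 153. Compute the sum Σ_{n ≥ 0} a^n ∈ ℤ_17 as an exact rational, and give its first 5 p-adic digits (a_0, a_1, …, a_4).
Σ a^n = 1/(1 − a) = -1/152;  first 5 digits = (1, 9, 13, 2, 8)

v_17(a) = 1 ≥ 1, so the series converges in ℤ_17 to 1/(1 − a) = 1/(1 − 153) = -1/152. Expand this rational in ℤ_17: compute digits iteratively via d_i = x_i mod 17, x_{i+1} = (x_i − d_i)/17. The first 5 digits are (1, 9, 13, 2, 8).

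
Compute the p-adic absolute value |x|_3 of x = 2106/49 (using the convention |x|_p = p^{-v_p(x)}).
|2106/49|_3 = 1/81

Step 1 — compute v_3(x) by factoring powers of 3 out of the numerator and denominator: v_3(2106/49) = 4. Step 2 — apply |x|_p = p^{-v_p(x)} = 3^{-4} = 1/81.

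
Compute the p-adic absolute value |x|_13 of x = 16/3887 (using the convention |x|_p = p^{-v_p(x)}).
|16/3887|_13 = 169

Step 1 — compute v_13(x) by factoring powers of 13 out of the numerator and denominator: v_13(16/3887) = -2. Step 2 — apply |x|_p = p^{-v_p(x)} = 13^{2} = 169.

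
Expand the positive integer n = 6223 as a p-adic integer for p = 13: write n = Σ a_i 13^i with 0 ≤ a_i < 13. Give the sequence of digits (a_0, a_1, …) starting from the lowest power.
(a_0, a_1, …) = (9, 10, 10, 2)

Repeated division by 13 gives the digits low-to-high: 6223 = 9 + 10·13^1 + 10·13^2 + 2·13^3. Digit sequence: (9, 10, 10, 2).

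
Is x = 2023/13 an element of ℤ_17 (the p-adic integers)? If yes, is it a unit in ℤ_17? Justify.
x ∈ ℤ_17 but not a unit; v_17(x) = 2 > 0

ℤ_17 = {x ∈ ℚ_17 : v_17(x) ≥ 0} and ℤ_17^× = {x ∈ ℤ_17 : v_17(x) = 0}. Here v_17(2023/13) = v_17(num) − v_17(den) = 2; compare against these criteria.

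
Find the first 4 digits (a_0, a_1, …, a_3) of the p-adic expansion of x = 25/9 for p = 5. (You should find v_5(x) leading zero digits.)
(a_0, …, a_3) = (0, 0, 4, 2)

v_5(25/9) = 2, so a_0 = ... = a_1 = 0. Factor out: x = 5^2 · u with u = 1/9 a unit in ℤ_5. Expand u iteratively via a_{v+i} = u_i mod 5, u_{i+1} = (u_i − a_{v+i})/5:
  u_0 = 1/9;  a_2 = 4;  u_1 = (u_0 − 4)/5 = -7/9
  u_1 = -7/9;  a_3 = 2;  u_2 = (u_1 − 2)/5 = -5/9
Digits: (0, 0, 4, 2).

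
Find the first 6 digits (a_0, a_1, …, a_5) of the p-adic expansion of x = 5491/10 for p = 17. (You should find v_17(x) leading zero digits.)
(a_0, …, a_5) = (0, 0, 7, 15, 11, 1)

v_17(5491/10) = 2, so a_0 = ... = a_1 = 0. Factor out: x = 17^2 · u with u = 19/10 a unit in ℤ_17. Expand u iteratively via a_{v+i} = u_i mod 17, u_{i+1} = (u_i − a_{v+i})/17:
  u_0 = 19/10;  a_2 = 7;  u_1 = (u_0 − 7)/17 = -3/10
  u_1 = -3/10;  a_3 = 15;  u_2 = (u_1 − 15)/17 = -9/10
  u_2 = -9/10;  a_4 = 11;  u_3 = (u_2 − 11)/17 = -7/10
  u_3 = -7/10;  a_5 = 1;  u_4 = (u_3 − 1)/17 = -1/10
Digits: (0, 0, 7, 15, 11, 1).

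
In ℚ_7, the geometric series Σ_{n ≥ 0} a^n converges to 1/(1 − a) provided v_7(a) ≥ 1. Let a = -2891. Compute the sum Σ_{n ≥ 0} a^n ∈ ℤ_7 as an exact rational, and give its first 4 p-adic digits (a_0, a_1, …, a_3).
Σ a^n = 1/(1 − a) = 1/2892;  first 4 digits = (1, 0, 4, 5)

v_7(a) = 2 ≥ 1, so the series converges in ℤ_7 to 1/(1 − a) = 1/(1 − (-2891)) = 1/2892. Expand this rational in ℤ_7: compute digits iteratively via d_i = x_i mod 7, x_{i+1} = (x_i − d_i)/7. The first 4 digits are (1, 0, 4, 5).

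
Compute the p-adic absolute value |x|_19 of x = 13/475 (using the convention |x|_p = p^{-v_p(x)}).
|13/475|_19 = 19

Step 1 — compute v_19(x) by factoring powers of 19 out of the numerator and denominator: v_19(13/475) = -1. Step 2 — apply |x|_p = p^{-v_p(x)} = 19^{1} = 19.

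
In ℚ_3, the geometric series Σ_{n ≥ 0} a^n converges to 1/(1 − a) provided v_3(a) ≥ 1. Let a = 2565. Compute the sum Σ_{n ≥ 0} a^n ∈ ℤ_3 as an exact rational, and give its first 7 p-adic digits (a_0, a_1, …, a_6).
Σ a^n = 1/(1 − a) = -1/2564;  first 7 digits = (1, 0, 0, 2, 1, 1, 1)

v_3(a) = 3 ≥ 1, so the series converges in ℤ_3 to 1/(1 − a) = 1/(1 − 2565) = -1/2564. Expand this rational in ℤ_3: compute digits iteratively via d_i = x_i mod 3, x_{i+1} = (x_i − d_i)/3. The first 7 digits are (1, 0, 0, 2, 1, 1, 1).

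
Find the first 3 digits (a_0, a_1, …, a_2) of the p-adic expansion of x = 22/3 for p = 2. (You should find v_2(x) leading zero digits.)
(a_0, …, a_2) = (0, 1, 0)

v_2(22/3) = 1, so a_0 = ... = a_0 = 0. Factor out: x = 2^1 · u with u = 11/3 a unit in ℤ_2. Expand u iteratively via a_{v+i} = u_i mod 2, u_{i+1} = (u_i − a_{v+i})/2:
  u_0 = 11/3;  a_1 = 1;  u_1 = (u_0 − 1)/2 = 4/3
  u_1 = 4/3;  a_2 = 0;  u_2 = (u_1 − 0)/2 = 2/3
Digits: (0, 1, 0).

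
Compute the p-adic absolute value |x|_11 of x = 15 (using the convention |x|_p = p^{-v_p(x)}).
|15|_11 = 1

Step 1 — compute v_11(x) by factoring powers of 11 out of the numerator and denominator: v_11(15) = 0. Step 2 — apply |x|_p = p^{-v_p(x)} = 11^{0} = 1.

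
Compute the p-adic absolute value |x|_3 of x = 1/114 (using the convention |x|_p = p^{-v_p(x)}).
|1/114|_3 = 3

Step 1 — compute v_3(x) by factoring powers of 3 out of the numerator and denominator: v_3(1/114) = -1. Step 2 — apply |x|_p = p^{-v_p(x)} = 3^{1} = 3.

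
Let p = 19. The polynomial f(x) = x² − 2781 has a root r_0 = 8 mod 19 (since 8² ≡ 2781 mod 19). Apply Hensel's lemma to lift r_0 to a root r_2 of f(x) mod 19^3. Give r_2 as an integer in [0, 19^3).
r_2 = 5119 (mod 6859)

Hensel's recurrence: r_{i+1} = r_i − f(r_i)·(f′(r_i))^{-1} mod 19^{i+2}, with f′(x) = 2x. Iterate:
  r_0 = 8 (mod 19)
  r_1 = 65 (mod 361)
  r_2 = 5119 (mod 6859)
Final: r_2 = 5119, and one checks f(r_2) ≡ 0 mod 19^3.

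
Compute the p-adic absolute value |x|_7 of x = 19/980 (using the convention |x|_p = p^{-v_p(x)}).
|19/980|_7 = 49

Step 1 — compute v_7(x) by factoring powers of 7 out of the numerator and denominator: v_7(19/980) = -2. Step 2 — apply |x|_p = p^{-v_p(x)} = 7^{2} = 49.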